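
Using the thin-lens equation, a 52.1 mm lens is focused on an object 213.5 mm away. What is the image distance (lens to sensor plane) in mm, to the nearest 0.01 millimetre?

1/dᵢ = 1/f − 1/dₒ = 1/52.1 − 1/213.5 = 0.0145100 mm⁻¹.
dᵢ = 1/0.0145100 ≈ 68.9179 mm.

68.92 mm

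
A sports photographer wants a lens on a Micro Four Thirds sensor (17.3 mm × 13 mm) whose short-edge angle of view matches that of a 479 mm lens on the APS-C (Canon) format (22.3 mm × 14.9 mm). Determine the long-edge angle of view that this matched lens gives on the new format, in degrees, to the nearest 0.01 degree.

Equal short-edge AOV ⇒ f₂ = f₁ · 13/14.9 = 479 × 0.87248 ≈ 417.9195 mm.
Long-edge AOV on the new format = 2·arctan(17.3 / (2 × 417.9195)) = 2·arctan(0.02070) ≈ 2.3715°.

2.37°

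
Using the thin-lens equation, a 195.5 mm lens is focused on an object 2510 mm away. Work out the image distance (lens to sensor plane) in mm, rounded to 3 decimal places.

212.013 mm

1/dᵢ = 1/f − 1/dₒ = 1/195.5 − 1/2510 = 0.0047167 mm⁻¹.
dᵢ = 1/0.0047167 ≈ 212.0134 mm.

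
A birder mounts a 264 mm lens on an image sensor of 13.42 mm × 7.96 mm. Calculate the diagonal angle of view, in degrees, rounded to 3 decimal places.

Sensor diagonal = √(13.42² + 7.96²) = √243.4580 ≈ 15.6031 mm.
Angle of view α = 2·arctan(d/2f) with d = 15.6031 mm and f = 264 mm.
d/2f = 0.02955; arctan(0.02955) ≈ 1.6927°, so α ≈ 3.3854°.

3.385°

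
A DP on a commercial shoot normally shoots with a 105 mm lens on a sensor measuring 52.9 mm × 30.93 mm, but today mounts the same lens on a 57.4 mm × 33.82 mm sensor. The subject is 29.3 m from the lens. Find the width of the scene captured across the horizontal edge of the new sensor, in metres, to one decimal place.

16.0 m

The focal length stays 105 mm; the relevant sensor dimension is now w = 57.4 mm. Object distance dₒ = 29.3 m = 29300 mm.
Thin-lens field width W = w·(dₒ − f)/f = 57.4 × (29300 − 105)/105 ≈ 15959.933 mm = 15.9599 m.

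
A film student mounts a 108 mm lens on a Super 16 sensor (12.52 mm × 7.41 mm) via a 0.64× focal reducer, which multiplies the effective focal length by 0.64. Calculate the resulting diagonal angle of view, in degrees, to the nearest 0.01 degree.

12.02°

Effective focal length f = 108 × 0.64 = 69.12 mm.
Sensor diagonal = √(12.52² + 7.41²) = √211.6585 ≈ 14.5485 mm.
α = 2·arctan(14.548 / (2 × 69.12)) = 2·arctan(0.10524) ≈ 12.0155°.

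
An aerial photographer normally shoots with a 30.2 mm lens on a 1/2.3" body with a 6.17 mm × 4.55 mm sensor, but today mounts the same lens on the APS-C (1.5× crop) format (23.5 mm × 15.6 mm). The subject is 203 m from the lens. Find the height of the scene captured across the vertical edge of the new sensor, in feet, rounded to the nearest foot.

The focal length stays 30.2 mm; the relevant sensor dimension is now h = 15.6 mm. Object distance dₒ = 203 m = 203000 mm.
Thin-lens field height W = h·(dₒ − f)/f = 15.6 × (203000 − 30.2)/30.2 ≈ 104845.327 mm = 104845.327/304.8 ft = 343.981 ft.

344 ft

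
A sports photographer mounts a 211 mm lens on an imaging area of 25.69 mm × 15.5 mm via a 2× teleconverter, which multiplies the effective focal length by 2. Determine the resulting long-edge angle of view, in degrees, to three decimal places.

3.487°

Effective focal length f = 211 × 2 = 422 mm.
α = 2·arctan(25.69 / (2 × 422)) = 2·arctan(0.03044) ≈ 3.4869°.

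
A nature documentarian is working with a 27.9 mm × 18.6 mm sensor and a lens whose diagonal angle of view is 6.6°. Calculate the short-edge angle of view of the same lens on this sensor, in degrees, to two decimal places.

Sensor diagonal = √(27.9² + 18.6²) = √1124.3700 ≈ 33.5316 mm.
From the diagonal AOV: f = 33.5316 / (2·tan(3.3°)) = 33.5316 / 0.11532 ≈ 290.7721 mm.
Short-edge AOV = 2·arctan(18.6 / (2 × 290.7721)) = 2·arctan(0.03198) ≈ 3.6638°.

3.66°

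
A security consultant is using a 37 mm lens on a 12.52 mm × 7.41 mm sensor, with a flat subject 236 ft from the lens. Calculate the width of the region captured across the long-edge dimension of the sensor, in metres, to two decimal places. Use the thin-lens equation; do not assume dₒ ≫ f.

24.33 m

dₒ: 236 ft × 304.8 mm/ft = 71932.80 mm.
Similar triangles through the lens centre give W/dₒ = w/dᵢ; with 1/f = 1/dₒ + 1/dᵢ this gives W = w·(dₒ − f)/f.
W = 12.52 mm × (71932.8 − 37) / 37 = 12.52 × 1943.1297 ≈ 24327.983 mm = 24.328 m.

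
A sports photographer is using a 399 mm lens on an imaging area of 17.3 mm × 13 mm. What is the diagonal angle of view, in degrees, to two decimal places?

3.11°

Sensor diagonal = √(17.3² + 13²) = √468.2900 ≈ 21.6400 mm.
Angle of view α = 2·arctan(d/2f) with d = 21.6400 mm and f = 399 mm.
d/2f = 0.02712; arctan(0.02712) ≈ 1.5534°, so α ≈ 3.1067°.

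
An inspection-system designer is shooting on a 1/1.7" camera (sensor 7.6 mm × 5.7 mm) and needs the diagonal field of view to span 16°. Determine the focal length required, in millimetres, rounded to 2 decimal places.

Sensor diagonal = √(7.6² + 5.7²) = √90.2500 ≈ 9.5000 mm.
From α = 2·arctan(d/2f) we get f = d / (2·tan(α/2)).
With d = 9.5000 mm and α/2 = 8°, tan(α/2) ≈ 0.14054, so f ≈ 9.5000 / 0.28108 ≈ 33.7980 mm.

33.80 mm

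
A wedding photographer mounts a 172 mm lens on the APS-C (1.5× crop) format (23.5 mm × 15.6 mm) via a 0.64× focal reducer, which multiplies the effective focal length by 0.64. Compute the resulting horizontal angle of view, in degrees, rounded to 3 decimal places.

12.185°

Effective focal length f = 172 × 0.64 = 110.08 mm.
α = 2·arctan(23.5 / (2 × 110.08)) = 2·arctan(0.10674) ≈ 12.1854°.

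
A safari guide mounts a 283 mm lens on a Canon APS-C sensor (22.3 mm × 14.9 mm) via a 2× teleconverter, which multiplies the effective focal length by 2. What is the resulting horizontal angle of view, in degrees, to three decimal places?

Effective focal length f = 283 × 2 = 566 mm.
α = 2·arctan(22.3 / (2 × 566)) = 2·arctan(0.01970) ≈ 2.2571°.

2.257°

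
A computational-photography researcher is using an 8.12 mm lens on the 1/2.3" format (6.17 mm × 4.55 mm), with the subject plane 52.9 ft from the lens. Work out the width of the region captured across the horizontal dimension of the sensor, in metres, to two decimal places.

dₒ: 52.9 ft × 304.8 mm/ft = 16123.92 mm.
Similar triangles through the lens centre give W/dₒ = w/dᵢ; with 1/f = 1/dₒ + 1/dᵢ this gives W = w·(dₒ − f)/f.
W = 6.17 mm × (16123.9 − 8.12) / 8.12 = 6.17 × 1984.7044 ≈ 12245.626 mm = 12.2456 m.

12.25 m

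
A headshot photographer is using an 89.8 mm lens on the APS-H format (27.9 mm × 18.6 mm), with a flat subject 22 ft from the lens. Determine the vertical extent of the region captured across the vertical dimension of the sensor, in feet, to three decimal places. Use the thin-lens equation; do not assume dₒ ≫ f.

dₒ: 22 ft × 304.8 mm/ft = 6705.60 mm.
Similar triangles through the lens centre give W/dₒ = h/dᵢ; with 1/f = 1/dₒ + 1/dᵢ this gives W = h·(dₒ − f)/f.
W = 18.6 mm × (6705.6 − 89.8) / 89.8 = 18.6 × 73.6726 ≈ 1370.310 mm = 1370.310/304.8 ft = 4.49577 ft.

4.496 ft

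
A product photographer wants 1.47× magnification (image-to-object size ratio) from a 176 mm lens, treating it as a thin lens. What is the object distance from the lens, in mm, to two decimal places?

295.73 mm

With m = dᵢ/dₒ and 1/f = 1/dₒ + 1/dᵢ, substituting dᵢ = m·dₒ gives 1/f = (1 + 1/m)/dₒ, hence dₒ = f·(1 + 1/m).
dₒ = 176 × (1 + 1/1.47) = 176 × 1.68027 ≈ 295.728 mm.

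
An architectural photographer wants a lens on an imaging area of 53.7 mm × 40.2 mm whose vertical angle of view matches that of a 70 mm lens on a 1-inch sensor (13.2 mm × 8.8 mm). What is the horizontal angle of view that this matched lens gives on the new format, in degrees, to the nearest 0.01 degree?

Equal vertical AOV ⇒ f₂ = f₁ · 40.2/8.8 = 70 × 4.56818 ≈ 319.7727 mm.
Horizontal AOV on the new format = 2·arctan(53.7 / (2 × 319.7727)) = 2·arctan(0.08397) ≈ 9.5993°.

9.60°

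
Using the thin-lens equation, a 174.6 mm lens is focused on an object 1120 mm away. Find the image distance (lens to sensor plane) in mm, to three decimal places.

1/dᵢ = 1/f − 1/dₒ = 1/174.6 − 1/1120 = 0.0048345 mm⁻¹.
dᵢ = 1/0.0048345 ≈ 206.8458 mm.

206.846 mm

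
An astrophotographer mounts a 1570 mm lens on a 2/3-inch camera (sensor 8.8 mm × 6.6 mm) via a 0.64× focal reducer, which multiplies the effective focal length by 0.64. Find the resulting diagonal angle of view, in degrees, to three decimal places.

0.627°

Effective focal length f = 1570 × 0.64 = 1004.8 mm.
Sensor diagonal = √(8.8² + 6.6²) = √121.0000 ≈ 11.0000 mm.
α = 2·arctan(11.000 / (2 × 1004.8)) = 2·arctan(0.00547) ≈ 0.6272°.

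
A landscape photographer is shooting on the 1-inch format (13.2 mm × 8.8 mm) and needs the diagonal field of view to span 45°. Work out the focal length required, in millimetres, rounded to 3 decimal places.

Sensor diagonal = √(13.2² + 8.8²) = √251.6800 ≈ 15.8644 mm.
From α = 2·arctan(d/2f) we get f = d / (2·tan(α/2)).
With d = 15.8644 mm and α/2 = 22.5°, tan(α/2) ≈ 0.41421, so f ≈ 15.8644 / 0.82843 ≈ 19.1501 mm.

19.150 mm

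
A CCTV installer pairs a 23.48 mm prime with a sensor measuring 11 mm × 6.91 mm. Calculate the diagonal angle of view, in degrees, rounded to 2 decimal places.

30.93°

Sensor diagonal = √(11² + 6.91²) = √168.7481 ≈ 12.9903 mm.
Angle of view α = 2·arctan(d/2f) with d = 12.9903 mm and f = 23.48 mm.
d/2f = 0.27662; arctan(0.27662) ≈ 15.4628°, so α ≈ 30.9255°.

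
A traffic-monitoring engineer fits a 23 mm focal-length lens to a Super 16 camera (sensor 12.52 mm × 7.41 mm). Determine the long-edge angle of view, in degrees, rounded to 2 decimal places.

Angle of view α = 2·arctan(w/2f) with w = 12.52 mm and f = 23 mm.
w/2f = 0.27217; arctan(0.27217) ≈ 15.2256°, so α ≈ 30.4512°.

30.45°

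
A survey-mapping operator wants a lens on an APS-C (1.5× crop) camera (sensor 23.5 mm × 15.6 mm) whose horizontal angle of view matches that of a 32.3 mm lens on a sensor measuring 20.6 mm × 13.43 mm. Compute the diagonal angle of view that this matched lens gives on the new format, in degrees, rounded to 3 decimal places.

41.889°

Equal horizontal AOV ⇒ f₂ = f₁ · 23.5/20.6 = 32.3 × 1.14078 ≈ 36.8471 mm.
Sensor diagonal = √(23.5² + 15.6²) = √795.6100 ≈ 28.2066 mm.
Diagonal AOV on the new format = 2·arctan(28.2066 / (2 × 36.8471)) = 2·arctan(0.38275) ≈ 41.8888°.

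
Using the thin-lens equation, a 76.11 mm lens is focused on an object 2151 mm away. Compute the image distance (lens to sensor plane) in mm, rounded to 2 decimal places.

78.90 mm

1/dᵢ = 1/f − 1/dₒ = 1/76.11 − 1/2151 = 0.0126740 mm⁻¹.
dᵢ = 1/0.0126740 ≈ 78.9018 mm.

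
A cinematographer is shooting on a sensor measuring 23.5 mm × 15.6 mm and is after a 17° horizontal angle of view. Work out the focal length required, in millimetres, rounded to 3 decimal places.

From α = 2·arctan(w/2f) we get f = w / (2·tan(α/2)).
With w = 23.5 mm and α/2 = 8.5°, tan(α/2) ≈ 0.14945, so f ≈ 23.5 / 0.29890 ≈ 78.6211 mm.

78.621 mm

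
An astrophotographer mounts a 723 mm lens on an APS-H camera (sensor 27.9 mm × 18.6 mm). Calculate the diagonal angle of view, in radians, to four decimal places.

0.0464 rad

Sensor diagonal = √(27.9² + 18.6²) = √1124.3700 ≈ 33.5316 mm.
Angle of view α = 2·arctan(d/2f) with d = 33.5316 mm and f = 723 mm.
d/2f = 0.02319; arctan(0.02319) ≈ 0.0232 rad, so α ≈ 0.0464 rad.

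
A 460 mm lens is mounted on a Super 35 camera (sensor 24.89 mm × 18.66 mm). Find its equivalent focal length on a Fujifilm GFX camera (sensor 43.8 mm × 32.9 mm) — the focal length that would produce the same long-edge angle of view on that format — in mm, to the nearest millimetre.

Equal angle of view means equal width/f ratio, so f₂ = f₁ · (width₂/width₁) = 460 × 43.8/24.89.
f₂ = 460 × 1.75974 ≈ 809.482 mm.

809 mm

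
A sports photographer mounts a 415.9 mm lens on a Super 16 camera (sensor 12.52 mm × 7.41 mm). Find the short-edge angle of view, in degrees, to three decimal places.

1.021°

Angle of view α = 2·arctan(h/2f) with h = 7.41 mm and f = 415.9 mm.
h/2f = 0.00891; arctan(0.00891) ≈ 0.5104°, so α ≈ 1.0208°.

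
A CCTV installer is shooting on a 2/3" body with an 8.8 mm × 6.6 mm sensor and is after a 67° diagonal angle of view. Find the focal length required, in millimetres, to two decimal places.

Sensor diagonal = √(8.8² + 6.6²) = √121.0000 ≈ 11.0000 mm.
From α = 2·arctan(d/2f) we get f = d / (2·tan(α/2)).
With d = 11.0000 mm and α/2 = 33.5°, tan(α/2) ≈ 0.66189, so f ≈ 11.0000 / 1.32377 ≈ 8.3096 mm.

8.31 mm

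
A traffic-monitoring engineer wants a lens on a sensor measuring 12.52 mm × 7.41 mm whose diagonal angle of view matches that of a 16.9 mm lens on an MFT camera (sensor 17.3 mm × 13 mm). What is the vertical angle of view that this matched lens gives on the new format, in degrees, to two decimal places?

Sensor diagonal = √(17.3² + 13²) = √468.2900 ≈ 21.6400 mm.
Sensor diagonal = √(12.52² + 7.41²) = √211.6585 ≈ 14.5485 mm.
Equal diagonal AOV ⇒ f₂ = f₁ · 14.5485/21.6400 = 16.9 × 0.67230 ≈ 11.3618 mm.
Vertical AOV on the new format = 2·arctan(7.41 / (2 × 11.3618)) = 2·arctan(0.32609) ≈ 36.1215°.

36.12°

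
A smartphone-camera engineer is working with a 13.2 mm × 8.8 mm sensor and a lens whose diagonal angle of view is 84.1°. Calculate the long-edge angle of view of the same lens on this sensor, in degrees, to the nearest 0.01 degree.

73.78°

Sensor diagonal = √(13.2² + 8.8²) = √251.6800 ≈ 15.8644 mm.
From the diagonal AOV: f = 15.8644 / (2·tan(42.05°)) = 15.8644 / 1.80397 ≈ 8.7942 mm.
Long-edge AOV = 2·arctan(13.2 / (2 × 8.7942)) = 2·arctan(0.75050) ≈ 73.7763°.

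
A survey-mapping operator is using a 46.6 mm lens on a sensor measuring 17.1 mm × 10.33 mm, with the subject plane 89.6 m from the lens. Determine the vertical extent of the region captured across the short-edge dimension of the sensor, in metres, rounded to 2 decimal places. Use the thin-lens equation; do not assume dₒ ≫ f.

19.85 m

dₒ: 89.6 m = 89600 mm.
Similar triangles through the lens centre give W/dₒ = h/dᵢ; with 1/f = 1/dₒ + 1/dᵢ this gives W = h·(dₒ − f)/f.
W = 10.33 mm × (89600 − 46.6) / 46.6 = 10.33 × 1921.7468 ≈ 19851.644 mm = 19.8516 m.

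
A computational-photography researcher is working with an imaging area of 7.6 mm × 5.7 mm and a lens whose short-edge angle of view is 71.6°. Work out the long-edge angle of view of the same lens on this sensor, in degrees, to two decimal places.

87.76°

From the short-edge AOV: f = 5.7 / (2·tan(35.8°)) = 5.7 / 1.44245 ≈ 3.9516 mm.
Long-edge AOV = 2·arctan(7.6 / (2 × 3.9516)) = 2·arctan(0.96163) ≈ 87.7589°.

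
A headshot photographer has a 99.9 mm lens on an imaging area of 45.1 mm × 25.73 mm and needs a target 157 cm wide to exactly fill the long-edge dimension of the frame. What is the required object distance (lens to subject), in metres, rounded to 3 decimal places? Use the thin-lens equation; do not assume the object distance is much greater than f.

W: 157 cm = 1570 mm.
Magnification m = w/W = dᵢ/dₒ; combined with 1/f = 1/dₒ + 1/dᵢ this gives dₒ = f·(1 + W/w).
dₒ = 99.9 mm × (1 + 1570/45.1) = 99.9 × 35.8115 ≈ 3577.572 mm = 3.57757 m.

3.578 m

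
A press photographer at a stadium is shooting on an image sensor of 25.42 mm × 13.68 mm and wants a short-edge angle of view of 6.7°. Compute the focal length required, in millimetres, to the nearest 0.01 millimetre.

From α = 2·arctan(h/2f) we get f = h / (2·tan(α/2)).
With h = 13.68 mm and α/2 = 3.35°, tan(α/2) ≈ 0.05854, so f ≈ 13.68 / 0.11707 ≈ 116.8527 mm.

116.85 mm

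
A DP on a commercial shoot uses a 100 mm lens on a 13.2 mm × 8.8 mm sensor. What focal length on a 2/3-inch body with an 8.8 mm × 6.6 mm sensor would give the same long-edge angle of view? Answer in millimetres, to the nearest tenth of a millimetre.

66.7 mm

Equal angle of view means equal width/f ratio, so f₂ = f₁ · (width₂/width₁) = 100 × 8.8/13.2.
f₂ = 100 × 0.66667 ≈ 66.667 mm.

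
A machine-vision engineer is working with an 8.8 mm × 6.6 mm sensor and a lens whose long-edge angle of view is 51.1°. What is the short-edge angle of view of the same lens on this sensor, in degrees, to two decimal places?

39.45°

From the long-edge AOV: f = 8.8 / (2·tan(25.55°)) = 8.8 / 0.95609 ≈ 9.2041 mm.
Short-edge AOV = 2·arctan(6.6 / (2 × 9.2041)) = 2·arctan(0.35854) ≈ 39.4491°.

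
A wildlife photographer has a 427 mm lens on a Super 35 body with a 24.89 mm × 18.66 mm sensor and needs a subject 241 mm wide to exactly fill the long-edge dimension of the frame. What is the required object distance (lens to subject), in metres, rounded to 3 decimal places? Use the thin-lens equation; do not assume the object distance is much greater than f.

4.561 m

Magnification m = w/W = dᵢ/dₒ; combined with 1/f = 1/dₒ + 1/dᵢ this gives dₒ = f·(1 + W/w).
dₒ = 427 mm × (1 + 241/24.89) = 427 × 10.6826 ≈ 4561.472 mm = 4.56147 m.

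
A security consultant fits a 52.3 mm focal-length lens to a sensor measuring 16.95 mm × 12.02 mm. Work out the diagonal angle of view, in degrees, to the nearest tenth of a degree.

22.5°

Sensor diagonal = √(16.95² + 12.02²) = √431.7829 ≈ 20.7794 mm.
Angle of view α = 2·arctan(d/2f) with d = 20.7794 mm and f = 52.3 mm.
d/2f = 0.19866; arctan(0.19866) ≈ 11.2359°, so α ≈ 22.4717°.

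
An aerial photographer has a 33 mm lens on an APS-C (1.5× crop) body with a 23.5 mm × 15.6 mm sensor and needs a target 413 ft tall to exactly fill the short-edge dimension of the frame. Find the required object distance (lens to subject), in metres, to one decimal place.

W: 413 ft × 304.8 mm/ft = 125882.40 mm.
Magnification m = h/W = dᵢ/dₒ; combined with 1/f = 1/dₒ + 1/dᵢ this gives dₒ = f·(1 + W/h).
dₒ = 33 mm × (1 + 125882/15.6) = 33 × 8070.3844 ≈ 266322.684 mm = 266.323 m.

266.3 m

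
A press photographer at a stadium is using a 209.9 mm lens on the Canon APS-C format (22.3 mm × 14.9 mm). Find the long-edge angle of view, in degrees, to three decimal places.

6.081°

Angle of view α = 2·arctan(w/2f) with w = 22.3 mm and f = 209.9 mm.
w/2f = 0.05312; arctan(0.05312) ≈ 3.0407°, so α ≈ 6.0814°.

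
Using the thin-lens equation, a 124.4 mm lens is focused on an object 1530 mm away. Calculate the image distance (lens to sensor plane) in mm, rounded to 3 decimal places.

1/dᵢ = 1/f − 1/dₒ = 1/124.4 − 1/1530 = 0.0073850 mm⁻¹.
dᵢ = 1/0.0073850 ≈ 135.4098 mm.

135.410 mm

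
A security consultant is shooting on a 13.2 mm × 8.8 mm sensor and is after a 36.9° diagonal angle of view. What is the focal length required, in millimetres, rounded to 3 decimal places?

23.776 mm

Sensor diagonal = √(13.2² + 8.8²) = √251.6800 ≈ 15.8644 mm.
From α = 2·arctan(d/2f) we get f = d / (2·tan(α/2)).
With d = 15.8644 mm and α/2 = 18.45°, tan(α/2) ≈ 0.33363, so f ≈ 15.8644 / 0.66725 ≈ 23.7758 mm.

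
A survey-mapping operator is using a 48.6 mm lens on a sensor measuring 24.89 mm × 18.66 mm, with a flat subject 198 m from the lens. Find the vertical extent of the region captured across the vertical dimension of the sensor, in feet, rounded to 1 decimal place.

dₒ: 198 m = 198000 mm.
Similar triangles through the lens centre give W/dₒ = h/dᵢ; with 1/f = 1/dₒ + 1/dᵢ this gives W = h·(dₒ − f)/f.
W = 18.66 mm × (198000 − 48.6) / 48.6 = 18.66 × 4073.0741 ≈ 76003.562 mm = 76003.562/304.8 ft = 249.356 ft.

249.4 ft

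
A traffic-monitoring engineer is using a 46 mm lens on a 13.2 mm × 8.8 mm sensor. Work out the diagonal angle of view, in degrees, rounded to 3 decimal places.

Sensor diagonal = √(13.2² + 8.8²) = √251.6800 ≈ 15.8644 mm.
Angle of view α = 2·arctan(d/2f) with d = 15.8644 mm and f = 46 mm.
d/2f = 0.17244; arctan(0.17244) ≈ 9.7838°, so α ≈ 19.5677°.

19.568°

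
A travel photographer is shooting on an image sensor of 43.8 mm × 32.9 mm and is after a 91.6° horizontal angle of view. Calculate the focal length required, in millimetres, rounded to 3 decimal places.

21.297 mm

From α = 2·arctan(w/2f) we get f = w / (2·tan(α/2)).
With w = 43.8 mm and α/2 = 45.8°, tan(α/2) ≈ 1.02832, so f ≈ 43.8 / 2.05665 ≈ 21.2968 mm.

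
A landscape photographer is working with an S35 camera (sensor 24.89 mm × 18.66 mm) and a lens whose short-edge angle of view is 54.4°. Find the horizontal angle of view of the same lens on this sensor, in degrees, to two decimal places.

68.86°

From the short-edge AOV: f = 18.66 / (2·tan(27.2°)) = 18.66 / 1.02786 ≈ 18.1542 mm.
Horizontal AOV = 2·arctan(24.89 / (2 × 18.1542)) = 2·arctan(0.68552) ≈ 68.8625°.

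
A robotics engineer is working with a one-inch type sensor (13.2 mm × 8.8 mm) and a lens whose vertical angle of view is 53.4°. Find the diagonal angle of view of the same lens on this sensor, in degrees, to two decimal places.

From the vertical AOV: f = 8.8 / (2·tan(26.7°)) = 8.8 / 1.00590 ≈ 8.7484 mm.
Sensor diagonal = √(13.2² + 8.8²) = √251.6800 ≈ 15.8644 mm.
Diagonal AOV = 2·arctan(15.8644 / (2 × 8.7484)) = 2·arctan(0.90670) ≈ 84.3973°.

84.40°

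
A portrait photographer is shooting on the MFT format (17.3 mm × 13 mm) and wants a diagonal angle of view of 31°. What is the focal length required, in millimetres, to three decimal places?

39.016 mm

Sensor diagonal = √(17.3² + 13²) = √468.2900 ≈ 21.6400 mm.
From α = 2·arctan(d/2f) we get f = d / (2·tan(α/2)).
With d = 21.6400 mm and α/2 = 15.5°, tan(α/2) ≈ 0.27732, so f ≈ 21.6400 / 0.55465 ≈ 39.0157 mm.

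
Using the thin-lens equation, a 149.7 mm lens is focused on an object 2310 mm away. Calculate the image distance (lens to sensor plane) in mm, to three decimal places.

160.074 mm

1/dᵢ = 1/f − 1/dₒ = 1/149.7 − 1/2310 = 0.0062471 mm⁻¹.
dᵢ = 1/0.0062471 ≈ 160.0736 mm.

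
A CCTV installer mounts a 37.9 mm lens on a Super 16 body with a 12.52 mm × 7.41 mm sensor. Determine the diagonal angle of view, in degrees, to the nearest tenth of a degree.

Sensor diagonal = √(12.52² + 7.41²) = √211.6585 ≈ 14.5485 mm.
Angle of view α = 2·arctan(d/2f) with d = 14.5485 mm and f = 37.9 mm.
d/2f = 0.19193; arctan(0.19193) ≈ 10.8648°, so α ≈ 21.7296°.

21.7°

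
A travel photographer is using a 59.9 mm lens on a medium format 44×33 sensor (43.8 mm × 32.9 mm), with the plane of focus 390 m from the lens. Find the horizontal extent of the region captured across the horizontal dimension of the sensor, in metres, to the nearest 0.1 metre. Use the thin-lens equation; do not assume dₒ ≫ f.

285.1 m

dₒ: 390 m = 390000 mm.
Similar triangles through the lens centre give W/dₒ = w/dᵢ; with 1/f = 1/dₒ + 1/dᵢ this gives W = w·(dₒ − f)/f.
W = 43.8 mm × (390000 − 59.9) / 59.9 = 43.8 × 6509.8514 ≈ 285131.492 mm = 285.131 m.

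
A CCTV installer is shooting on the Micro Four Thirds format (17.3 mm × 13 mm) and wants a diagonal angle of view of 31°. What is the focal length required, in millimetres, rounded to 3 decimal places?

39.016 mm

Sensor diagonal = √(17.3² + 13²) = √468.2900 ≈ 21.6400 mm.
From α = 2·arctan(d/2f) we get f = d / (2·tan(α/2)).
With d = 21.6400 mm and α/2 = 15.5°, tan(α/2) ≈ 0.27732, so f ≈ 21.6400 / 0.55465 ≈ 39.0157 mm.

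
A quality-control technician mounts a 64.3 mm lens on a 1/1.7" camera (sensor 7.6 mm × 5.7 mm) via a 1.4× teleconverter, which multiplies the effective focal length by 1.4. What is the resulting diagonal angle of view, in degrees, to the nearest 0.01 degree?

Effective focal length f = 64.3 × 1.4 = 90.02 mm.
Sensor diagonal = √(7.6² + 5.7²) = √90.2500 ≈ 9.5000 mm.
α = 2·arctan(9.500 / (2 × 90.02)) = 2·arctan(0.05277) ≈ 6.0409°.

6.04°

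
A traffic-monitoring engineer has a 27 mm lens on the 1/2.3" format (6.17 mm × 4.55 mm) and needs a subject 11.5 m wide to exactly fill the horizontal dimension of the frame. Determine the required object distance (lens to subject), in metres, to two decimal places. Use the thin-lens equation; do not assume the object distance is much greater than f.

50.35 m

W: 11.5 m = 11500 mm.
Magnification m = w/W = dᵢ/dₒ; combined with 1/f = 1/dₒ + 1/dᵢ this gives dₒ = f·(1 + W/w).
dₒ = 27 mm × (1 + 11500/6.17) = 27 × 1864.8574 ≈ 50351.149 mm = 50.3511 m.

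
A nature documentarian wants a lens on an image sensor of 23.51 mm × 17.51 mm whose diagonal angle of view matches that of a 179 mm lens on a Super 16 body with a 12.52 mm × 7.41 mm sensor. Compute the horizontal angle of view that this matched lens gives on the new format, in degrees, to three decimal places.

3.733°

Sensor diagonal = √(12.52² + 7.41²) = √211.6585 ≈ 14.5485 mm.
Sensor diagonal = √(23.51² + 17.51²) = √859.3202 ≈ 29.3142 mm.
Equal diagonal AOV ⇒ f₂ = f₁ · 29.3142/14.5485 = 179 × 2.01493 ≈ 360.6722 mm.
Horizontal AOV on the new format = 2·arctan(23.51 / (2 × 360.6722)) = 2·arctan(0.03259) ≈ 3.7334°.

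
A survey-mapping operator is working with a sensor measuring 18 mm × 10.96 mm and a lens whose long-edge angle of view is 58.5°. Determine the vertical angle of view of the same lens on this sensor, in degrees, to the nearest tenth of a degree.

37.7°

From the long-edge AOV: f = 18 / (2·tan(29.25°)) = 18 / 1.12005 ≈ 16.0707 mm.
Vertical AOV = 2·arctan(10.96 / (2 × 16.0707)) = 2·arctan(0.34099) ≈ 37.6582°.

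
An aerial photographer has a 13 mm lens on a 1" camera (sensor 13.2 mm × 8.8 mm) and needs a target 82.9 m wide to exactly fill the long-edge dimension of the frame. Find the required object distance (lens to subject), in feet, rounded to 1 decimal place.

W: 82.9 m = 82900 mm.
Magnification m = w/W = dᵢ/dₒ; combined with 1/f = 1/dₒ + 1/dᵢ this gives dₒ = f·(1 + W/w).
dₒ = 13 mm × (1 + 82900/13.2) = 13 × 6281.3030 ≈ 81656.939 mm = 81656.939/304.8 ft = 267.903 ft.

267.9 ft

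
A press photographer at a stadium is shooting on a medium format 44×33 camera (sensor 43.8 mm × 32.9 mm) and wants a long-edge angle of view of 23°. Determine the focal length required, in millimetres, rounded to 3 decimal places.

107.642 mm

From α = 2·arctan(w/2f) we get f = w / (2·tan(α/2)).
With w = 43.8 mm and α/2 = 11.5°, tan(α/2) ≈ 0.20345, so f ≈ 43.8 / 0.40690 ≈ 107.6419 mm.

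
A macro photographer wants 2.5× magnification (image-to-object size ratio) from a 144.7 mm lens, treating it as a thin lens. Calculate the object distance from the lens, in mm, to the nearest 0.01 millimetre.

202.58 mm

With m = dᵢ/dₒ and 1/f = 1/dₒ + 1/dᵢ, substituting dᵢ = m·dₒ gives 1/f = (1 + 1/m)/dₒ, hence dₒ = f·(1 + 1/m).
dₒ = 144.7 × (1 + 1/2.5) = 144.7 × 1.40000 ≈ 202.580 mm.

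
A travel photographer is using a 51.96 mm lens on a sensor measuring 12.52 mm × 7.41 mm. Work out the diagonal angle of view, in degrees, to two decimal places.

Sensor diagonal = √(12.52² + 7.41²) = √211.6585 ≈ 14.5485 mm.
Angle of view α = 2·arctan(d/2f) with d = 14.5485 mm and f = 51.96 mm.
d/2f = 0.14000; arctan(0.14000) ≈ 7.9694°, so α ≈ 15.9389°.

15.94°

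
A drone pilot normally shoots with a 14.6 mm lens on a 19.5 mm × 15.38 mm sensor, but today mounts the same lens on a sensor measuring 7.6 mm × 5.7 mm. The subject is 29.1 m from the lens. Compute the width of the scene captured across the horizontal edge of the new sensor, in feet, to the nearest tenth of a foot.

The focal length stays 14.6 mm; the relevant sensor dimension is now w = 7.6 mm. Object distance dₒ = 29.1 m = 29100 mm.
Thin-lens field width W = w·(dₒ − f)/f = 7.6 × (29100 − 14.6)/14.6 ≈ 15140.345 mm = 15140.345/304.8 ft = 49.6731 ft.

49.7 ft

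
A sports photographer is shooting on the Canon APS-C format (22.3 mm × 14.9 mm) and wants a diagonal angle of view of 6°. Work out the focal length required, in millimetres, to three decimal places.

255.876 mm

Sensor diagonal = √(22.3² + 14.9²) = √719.3000 ≈ 26.8198 mm.
From α = 2·arctan(d/2f) we get f = d / (2·tan(α/2)).
With d = 26.8198 mm and α/2 = 3°, tan(α/2) ≈ 0.05241, so f ≈ 26.8198 / 0.10482 ≈ 255.8758 mm.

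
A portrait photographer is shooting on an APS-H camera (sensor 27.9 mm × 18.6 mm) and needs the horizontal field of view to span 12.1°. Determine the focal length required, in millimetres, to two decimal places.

131.62 mm

From α = 2·arctan(w/2f) we get f = w / (2·tan(α/2)).
With w = 27.9 mm and α/2 = 6.05°, tan(α/2) ≈ 0.10599, so f ≈ 27.9 / 0.21197 ≈ 131.6204 mm.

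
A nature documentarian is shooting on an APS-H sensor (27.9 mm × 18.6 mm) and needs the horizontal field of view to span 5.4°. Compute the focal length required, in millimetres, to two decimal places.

From α = 2·arctan(w/2f) we get f = w / (2·tan(α/2)).
With w = 27.9 mm and α/2 = 2.7°, tan(α/2) ≈ 0.04716, so f ≈ 27.9 / 0.09432 ≈ 295.8090 mm.

295.81 mm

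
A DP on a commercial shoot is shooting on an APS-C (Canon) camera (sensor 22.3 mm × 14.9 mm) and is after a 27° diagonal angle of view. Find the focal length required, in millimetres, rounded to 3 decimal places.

55.856 mm

Sensor diagonal = √(22.3² + 14.9²) = √719.3000 ≈ 26.8198 mm.
From α = 2·arctan(d/2f) we get f = d / (2·tan(α/2)).
With d = 26.8198 mm and α/2 = 13.5°, tan(α/2) ≈ 0.24008, so f ≈ 26.8198 / 0.48016 ≈ 55.8562 mm.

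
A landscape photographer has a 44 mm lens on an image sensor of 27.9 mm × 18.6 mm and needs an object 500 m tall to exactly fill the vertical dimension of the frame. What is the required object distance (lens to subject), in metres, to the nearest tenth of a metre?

1182.8 m

W: 500 m = 500000 mm.
Magnification m = h/W = dᵢ/dₒ; combined with 1/f = 1/dₒ + 1/dᵢ this gives dₒ = f·(1 + W/h).
dₒ = 44 mm × (1 + 500000/18.6) = 44 × 26882.7204 ≈ 1182839.699 mm = 1182.84 m.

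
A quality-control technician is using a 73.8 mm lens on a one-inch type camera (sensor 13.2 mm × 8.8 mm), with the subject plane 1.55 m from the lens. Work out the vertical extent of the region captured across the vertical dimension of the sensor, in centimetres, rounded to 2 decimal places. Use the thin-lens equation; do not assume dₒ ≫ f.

dₒ: 1.55 m = 1550 mm.
Similar triangles through the lens centre give W/dₒ = h/dᵢ; with 1/f = 1/dₒ + 1/dᵢ this gives W = h·(dₒ − f)/f.
W = 8.8 mm × (1550 − 73.8) / 73.8 = 8.8 × 20.0027 ≈ 176.024 mm = 17.6024 cm.

17.60 cm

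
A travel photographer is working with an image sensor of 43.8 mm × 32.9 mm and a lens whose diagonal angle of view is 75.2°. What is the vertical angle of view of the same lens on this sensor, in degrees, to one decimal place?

Sensor diagonal = √(43.8² + 32.9²) = √3000.8500 ≈ 54.7800 mm.
From the diagonal AOV: f = 54.7800 / (2·tan(37.6°)) = 54.7800 / 1.54021 ≈ 35.5666 mm.
Vertical AOV = 2·arctan(32.9 / (2 × 35.5666)) = 2·arctan(0.46251) ≈ 49.6422°.

49.6°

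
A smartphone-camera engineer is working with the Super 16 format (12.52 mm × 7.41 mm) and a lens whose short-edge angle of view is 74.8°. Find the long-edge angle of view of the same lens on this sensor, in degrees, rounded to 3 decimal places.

From the short-edge AOV: f = 7.41 / (2·tan(37.4°)) = 7.41 / 1.52912 ≈ 4.8459 mm.
Long-edge AOV = 2·arctan(12.52 / (2 × 4.8459)) = 2·arctan(1.29180) ≈ 104.5123°.

104.512°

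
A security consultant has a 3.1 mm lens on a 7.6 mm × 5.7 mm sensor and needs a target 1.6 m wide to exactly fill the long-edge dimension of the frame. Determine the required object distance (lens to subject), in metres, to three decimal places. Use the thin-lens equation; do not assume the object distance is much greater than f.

W: 1.6 m = 1600 mm.
Magnification m = w/W = dᵢ/dₒ; combined with 1/f = 1/dₒ + 1/dᵢ this gives dₒ = f·(1 + W/w).
dₒ = 3.1 mm × (1 + 1600/7.6) = 3.1 × 211.5263 ≈ 655.732 mm = 0.655732 m.

0.656 m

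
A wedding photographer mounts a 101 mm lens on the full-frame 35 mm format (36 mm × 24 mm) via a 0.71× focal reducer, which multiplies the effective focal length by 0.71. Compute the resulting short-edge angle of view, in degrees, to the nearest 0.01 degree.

Effective focal length f = 101 × 0.71 = 71.71 mm.
α = 2·arctan(24 / (2 × 71.71)) = 2·arctan(0.16734) ≈ 18.9998°.

19.00°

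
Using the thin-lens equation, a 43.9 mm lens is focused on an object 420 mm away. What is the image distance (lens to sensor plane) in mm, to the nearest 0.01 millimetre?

1/dᵢ = 1/f − 1/dₒ = 1/43.9 − 1/420 = 0.0203981 mm⁻¹.
dᵢ = 1/0.0203981 ≈ 49.0242 mm.

49.02 mm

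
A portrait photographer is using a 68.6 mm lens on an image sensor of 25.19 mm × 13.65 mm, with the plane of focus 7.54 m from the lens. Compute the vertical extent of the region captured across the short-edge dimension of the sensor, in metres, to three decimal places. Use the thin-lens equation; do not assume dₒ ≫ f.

1.487 m

dₒ: 7.54 m = 7540 mm.
Similar triangles through the lens centre give W/dₒ = h/dᵢ; with 1/f = 1/dₒ + 1/dᵢ this gives W = h·(dₒ − f)/f.
W = 13.65 mm × (7540 − 68.6) / 68.6 = 13.65 × 108.9125 ≈ 1486.656 mm = 1.48666 m.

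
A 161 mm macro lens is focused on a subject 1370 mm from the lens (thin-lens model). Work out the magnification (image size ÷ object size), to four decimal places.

Thin lens: 1/f = 1/dₒ + 1/dᵢ → 1/dᵢ = 1/161 − 1/1370 = 0.0054813 mm⁻¹, so dᵢ ≈ 182.4400 mm.
Magnification m = dᵢ/dₒ = 182.4400/1370 ≈ 0.13317.

0.1332×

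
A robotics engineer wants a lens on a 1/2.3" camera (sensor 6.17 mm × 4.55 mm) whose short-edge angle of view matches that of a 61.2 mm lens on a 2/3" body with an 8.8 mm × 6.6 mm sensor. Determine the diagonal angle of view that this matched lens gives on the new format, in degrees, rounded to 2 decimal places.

Equal short-edge AOV ⇒ f₂ = f₁ · 4.55/6.6 = 61.2 × 0.68939 ≈ 42.1909 mm.
Sensor diagonal = √(6.17² + 4.55²) = √58.7714 ≈ 7.6663 mm.
Diagonal AOV on the new format = 2·arctan(7.6663 / (2 × 42.1909)) = 2·arctan(0.09085) ≈ 10.3824°.

10.38°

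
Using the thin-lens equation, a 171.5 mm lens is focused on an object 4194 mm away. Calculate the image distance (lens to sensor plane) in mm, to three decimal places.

178.812 mm

1/dᵢ = 1/f − 1/dₒ = 1/171.5 − 1/4194 = 0.0055925 mm⁻¹.
dᵢ = 1/0.0055925 ≈ 178.8119 mm.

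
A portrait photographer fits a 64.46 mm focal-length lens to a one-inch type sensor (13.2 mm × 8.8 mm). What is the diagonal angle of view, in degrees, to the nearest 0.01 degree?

Sensor diagonal = √(13.2² + 8.8²) = √251.6800 ≈ 15.8644 mm.
Angle of view α = 2·arctan(d/2f) with d = 15.8644 mm and f = 64.46 mm.
d/2f = 0.12306; arctan(0.12306) ≈ 7.0153°, so α ≈ 14.0307°.

14.03°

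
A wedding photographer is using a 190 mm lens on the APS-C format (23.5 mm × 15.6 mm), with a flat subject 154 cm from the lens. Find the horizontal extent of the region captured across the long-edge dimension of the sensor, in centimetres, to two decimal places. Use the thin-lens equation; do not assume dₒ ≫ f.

16.70 cm

dₒ: 154 cm = 1540 mm.
Similar triangles through the lens centre give W/dₒ = w/dᵢ; with 1/f = 1/dₒ + 1/dᵢ this gives W = w·(dₒ − f)/f.
W = 23.5 mm × (1540 − 190) / 190 = 23.5 × 7.1053 ≈ 166.974 mm = 16.6974 cm.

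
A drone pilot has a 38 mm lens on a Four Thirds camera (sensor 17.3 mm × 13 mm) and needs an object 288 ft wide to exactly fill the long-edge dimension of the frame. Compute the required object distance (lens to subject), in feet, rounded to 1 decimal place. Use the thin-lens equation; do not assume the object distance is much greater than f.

632.7 ft

W: 288 ft × 304.8 mm/ft = 87782.40 mm.
Magnification m = w/W = dᵢ/dₒ; combined with 1/f = 1/dₒ + 1/dᵢ this gives dₒ = f·(1 + W/w).
dₒ = 38 mm × (1 + 87782.4/17.3) = 38 × 5075.1270 ≈ 192854.826 mm = 192854.826/304.8 ft = 632.726 ft.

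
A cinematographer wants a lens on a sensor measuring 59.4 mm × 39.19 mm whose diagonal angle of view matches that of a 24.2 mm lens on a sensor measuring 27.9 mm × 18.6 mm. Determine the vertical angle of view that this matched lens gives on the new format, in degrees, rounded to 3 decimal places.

41.767°

Sensor diagonal = √(27.9² + 18.6²) = √1124.3700 ≈ 33.5316 mm.
Sensor diagonal = √(59.4² + 39.19²) = √5064.2161 ≈ 71.1633 mm.
Equal diagonal AOV ⇒ f₂ = f₁ · 71.1633/33.5316 = 24.2 × 2.12227 ≈ 51.3590 mm.
Vertical AOV on the new format = 2·arctan(39.19 / (2 × 51.3590)) = 2·arctan(0.38153) ≈ 41.7667°.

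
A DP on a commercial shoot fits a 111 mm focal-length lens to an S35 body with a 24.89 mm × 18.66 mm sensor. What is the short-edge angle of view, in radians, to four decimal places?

Angle of view α = 2·arctan(h/2f) with h = 18.66 mm and f = 111 mm.
h/2f = 0.08405; arctan(0.08405) ≈ 0.0839 rad, so α ≈ 0.1677 rad.

0.1677 rad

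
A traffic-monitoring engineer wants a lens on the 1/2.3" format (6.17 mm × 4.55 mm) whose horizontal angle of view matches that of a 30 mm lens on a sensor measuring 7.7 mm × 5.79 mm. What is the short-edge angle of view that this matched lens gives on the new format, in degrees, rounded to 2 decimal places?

Equal horizontal AOV ⇒ f₂ = f₁ · 6.17/7.7 = 30 × 0.80130 ≈ 24.0390 mm.
Short-edge AOV on the new format = 2·arctan(4.55 / (2 × 24.0390)) = 2·arctan(0.09464) ≈ 10.8125°.

10.81°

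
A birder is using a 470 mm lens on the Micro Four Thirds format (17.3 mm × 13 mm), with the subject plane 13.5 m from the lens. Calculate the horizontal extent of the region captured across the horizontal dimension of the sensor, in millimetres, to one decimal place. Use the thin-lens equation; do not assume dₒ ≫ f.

479.6 mm

dₒ: 13.5 m = 13500 mm.
Similar triangles through the lens centre give W/dₒ = w/dᵢ; with 1/f = 1/dₒ + 1/dᵢ this gives W = w·(dₒ − f)/f.
W = 17.3 mm × (13500 − 470) / 470 = 17.3 × 27.7234 ≈ 479.615 mm.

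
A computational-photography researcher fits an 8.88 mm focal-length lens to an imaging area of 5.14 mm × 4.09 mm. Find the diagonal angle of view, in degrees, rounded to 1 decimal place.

Sensor diagonal = √(5.14² + 4.09²) = √43.1477 ≈ 6.5687 mm.
Angle of view α = 2·arctan(d/2f) with d = 6.5687 mm and f = 8.88 mm.
d/2f = 0.36986; arctan(0.36986) ≈ 20.2974°, so α ≈ 40.5947°.

40.6°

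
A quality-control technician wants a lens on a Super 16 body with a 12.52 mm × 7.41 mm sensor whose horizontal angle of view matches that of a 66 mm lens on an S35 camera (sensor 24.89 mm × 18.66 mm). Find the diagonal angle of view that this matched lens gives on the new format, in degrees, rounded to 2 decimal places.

Equal horizontal AOV ⇒ f₂ = f₁ · 12.52/24.89 = 66 × 0.50301 ≈ 33.1989 mm.
Sensor diagonal = √(12.52² + 7.41²) = √211.6585 ≈ 14.5485 mm.
Diagonal AOV on the new format = 2·arctan(14.5485 / (2 × 33.1989)) = 2·arctan(0.21911) ≈ 24.7177°.

24.72°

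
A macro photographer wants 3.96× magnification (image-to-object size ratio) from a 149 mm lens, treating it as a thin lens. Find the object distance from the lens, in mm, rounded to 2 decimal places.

With m = dᵢ/dₒ and 1/f = 1/dₒ + 1/dᵢ, substituting dᵢ = m·dₒ gives 1/f = (1 + 1/m)/dₒ, hence dₒ = f·(1 + 1/m).
dₒ = 149 × (1 + 1/3.96) = 149 × 1.25253 ≈ 186.626 mm.

186.63 mm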